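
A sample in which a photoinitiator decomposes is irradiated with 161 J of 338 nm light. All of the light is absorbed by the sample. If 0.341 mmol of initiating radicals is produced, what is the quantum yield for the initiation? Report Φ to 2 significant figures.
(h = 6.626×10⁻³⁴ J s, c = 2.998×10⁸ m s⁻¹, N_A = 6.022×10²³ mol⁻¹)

Φ = 0.75

Product: 0.341 mmol = 3.41×10⁻⁴ mol.
Photon energy at 338 nm: hc/λ = (6.626×10⁻³⁴)(2.998×10⁸)/(338×10⁻⁹) = 5.877×10⁻¹⁹ J.
Photons incident: 161 / 5.877×10⁻¹⁹ = 2.739×10²⁰, i.e. 2.739×10²⁰/6.022×10²³ = 4.548×10⁻⁴ mol.
Φ = 3.41×10⁻⁴ mol / 4.548×10⁻⁴ mol photons = 0.75.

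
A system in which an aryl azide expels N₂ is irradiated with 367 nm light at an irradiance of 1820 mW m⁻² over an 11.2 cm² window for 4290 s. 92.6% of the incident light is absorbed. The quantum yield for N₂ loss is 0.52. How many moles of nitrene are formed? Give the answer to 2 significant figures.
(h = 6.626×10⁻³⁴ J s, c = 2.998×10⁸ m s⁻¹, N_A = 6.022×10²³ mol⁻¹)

1.3×10⁻⁵ mol

Photon energy at 367 nm: hc/λ = (6.626×10⁻³⁴)(2.998×10⁸)/(367×10⁻⁹) = 5.413×10⁻¹⁹ J.
Energy delivered: (1820 mW m⁻²)(11.2×10⁻⁴ m²)(4290 s) = 8.745 J.
Photons incident: 8.745 / 5.413×10⁻¹⁹ = 1.616×10¹⁹, i.e. 1.616×10¹⁹/6.022×10²³ = 2.683×10⁻⁵ mol.
Photons absorbed: 0.926 × 2.683×10⁻⁵ = 2.484×10⁻⁵ mol.
Product: Φ × n_abs = 0.52 × 2.484×10⁻⁵ = 1.292×10⁻⁵ mol.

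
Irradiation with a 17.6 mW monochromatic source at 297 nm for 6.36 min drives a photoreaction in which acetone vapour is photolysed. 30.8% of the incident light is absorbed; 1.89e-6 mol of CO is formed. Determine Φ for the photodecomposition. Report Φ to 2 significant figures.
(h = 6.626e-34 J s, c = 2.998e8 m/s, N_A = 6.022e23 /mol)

Φ = 0.37

Photon energy at 297 nm: hc/λ = (6.626e-34)(2.998e8)/(297e-9) = 6.688e-19 J.
Energy delivered: (17.6 mW)(381.6 s) = 6.716 J.
Photons incident: 6.716 / 6.688e-19 = 1.004e19, i.e. 1.004e19/6.022e23 = 1.667e-5 mol.
Photons absorbed: 0.308 × 1.667e-5 = 5.134e-6 mol.
Φ = 1.89e-6 mol / 5.134e-6 mol photons = 0.37.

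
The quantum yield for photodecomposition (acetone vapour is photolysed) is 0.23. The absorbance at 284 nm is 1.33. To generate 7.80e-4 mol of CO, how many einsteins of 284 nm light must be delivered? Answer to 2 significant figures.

0.0036 einstein

Photons that must be absorbed: 7.80e-4 / 0.23 = 0.003391 mol.
Fraction absorbed: 1 − 10^(−1.33) = 0.9532.
Incident photons needed: 0.003391 / 0.9532 = 0.003557 mol.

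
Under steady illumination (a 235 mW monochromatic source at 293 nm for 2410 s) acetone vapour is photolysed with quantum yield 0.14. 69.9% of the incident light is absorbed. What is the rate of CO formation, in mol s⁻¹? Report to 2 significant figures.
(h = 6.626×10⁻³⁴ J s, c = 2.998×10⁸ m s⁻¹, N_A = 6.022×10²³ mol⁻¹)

5.6×10⁻⁸ mol s⁻¹

Photon energy at 293 nm: hc/λ = (6.626×10⁻³⁴)(2.998×10⁸)/(293×10⁻⁹) = 6.780×10⁻¹⁹ J.
Energy delivered: (235 mW)(2410 s) = 566.4 J.
Photons incident: 566.4 / 6.780×10⁻¹⁹ = 8.354×10²⁰, i.e. 8.354×10²⁰/6.022×10²³ = 0.001387 mol.
Photons absorbed: 0.699 × 0.001387 = 9.695×10⁻⁴ mol.
Product formed: 0.14 × 9.695×10⁻⁴ = 1.357×10⁻⁴ mol.
Rate: 1.357×10⁻⁴ / 2410 s = 5.6×10⁻⁸ mol s⁻¹.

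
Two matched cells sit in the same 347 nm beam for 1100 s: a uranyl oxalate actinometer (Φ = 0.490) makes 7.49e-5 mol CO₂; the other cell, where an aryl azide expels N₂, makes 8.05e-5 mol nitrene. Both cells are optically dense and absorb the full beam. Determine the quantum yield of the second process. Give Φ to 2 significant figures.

Φ = 0.53

Photons absorbed by the actinometer: 7.49e-5 / 0.490 = 1.529e-4 mol.
Φ(unknown) = 8.05e-5 / 1.529e-4 = 0.53.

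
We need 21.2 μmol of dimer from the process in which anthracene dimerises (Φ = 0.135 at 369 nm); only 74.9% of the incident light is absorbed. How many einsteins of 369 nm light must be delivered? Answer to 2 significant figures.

2.1e-4 einstein

Product: 21.2 μmol = 2.12e-5 mol.
Photons that must be absorbed: 2.12e-5 / 0.135 = 1.570e-4 mol.
Incident photons needed: 1.570e-4 / 0.749 = 2.096e-4 mol.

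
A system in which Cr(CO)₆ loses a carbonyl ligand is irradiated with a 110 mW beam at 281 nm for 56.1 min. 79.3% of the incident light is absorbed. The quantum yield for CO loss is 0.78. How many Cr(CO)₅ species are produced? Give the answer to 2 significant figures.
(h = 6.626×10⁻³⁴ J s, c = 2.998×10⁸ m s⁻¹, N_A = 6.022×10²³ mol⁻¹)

Photon energy at 281 nm: hc/λ = (6.626×10⁻³⁴)(2.998×10⁸)/(281×10⁻⁹) = 7.069×10⁻¹⁹ J.
Energy delivered: (110 mW)(3366 s) = 370.3 J.
Photons incident: 370.3 / 7.069×10⁻¹⁹ = 5.238×10²⁰, i.e. 5.238×10²⁰/6.022×10²³ = 8.698×10⁻⁴ mol.
Photons absorbed: 0.793 × 8.698×10⁻⁴ = 6.898×10⁻⁴ mol.
Product: Φ × n_abs = 0.78 × 6.898×10⁻⁴ = 5.380×10⁻⁴ mol.
As a count: 5.380×10⁻⁴ × 6.022×10²³ = 3.2×10²⁰.

3.2×10²⁰ species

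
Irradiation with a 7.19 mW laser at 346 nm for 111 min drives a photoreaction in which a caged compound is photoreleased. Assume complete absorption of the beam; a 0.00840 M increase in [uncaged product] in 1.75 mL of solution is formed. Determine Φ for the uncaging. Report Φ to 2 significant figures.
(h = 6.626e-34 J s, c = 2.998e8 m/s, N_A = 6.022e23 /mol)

Φ = 0.11

Product: (0.00840 M)(0.00175 L) = 1.470e-5 mol.
Photon energy at 346 nm: hc/λ = (6.626e-34)(2.998e8)/(346e-9) = 5.741e-19 J.
Energy delivered: (7.19 mW)(6660 s) = 47.89 J.
Photons incident: 47.89 / 5.741e-19 = 8.342e19, i.e. 8.342e19/6.022e23 = 1.385e-4 mol.
Φ = 1.470e-5 mol / 1.385e-4 mol photons = 0.11.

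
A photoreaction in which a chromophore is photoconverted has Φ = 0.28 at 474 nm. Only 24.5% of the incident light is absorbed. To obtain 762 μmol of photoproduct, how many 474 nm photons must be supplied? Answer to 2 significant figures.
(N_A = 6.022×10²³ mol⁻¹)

Product: 762 μmol = 7.62×10⁻⁴ mol.
Photons that must be absorbed: 7.62×10⁻⁴ / 0.28 = 0.002721 mol.
Incident photons needed: 0.002721 / 0.245 = 0.01111 mol.
Photon count: 0.01111 × 6.022×10²³ = 6.7×10²¹.

6.7×10²¹ photons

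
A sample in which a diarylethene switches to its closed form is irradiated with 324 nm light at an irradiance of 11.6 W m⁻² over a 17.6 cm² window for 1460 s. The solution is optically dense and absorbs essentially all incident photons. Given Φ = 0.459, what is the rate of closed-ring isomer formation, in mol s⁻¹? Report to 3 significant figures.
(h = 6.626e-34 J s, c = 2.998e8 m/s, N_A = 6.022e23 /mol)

Photon energy at 324 nm: hc/λ = (6.626e-34)(2.998e8)/(324e-9) = 6.131e-19 J.
Energy delivered: (11.6 W m⁻²)(17.6e-4 m²)(1460 s) = 29.81 J.
Photons incident: 29.81 / 6.131e-19 = 4.862e19, i.e. 4.862e19/6.022e23 = 8.074e-5 mol.
Product formed: 0.459 × 8.074e-5 = 3.706e-5 mol.
Rate: 3.706e-5 / 1460 s = 2.54e-8 mol s⁻¹.

2.54e-8 mol s⁻¹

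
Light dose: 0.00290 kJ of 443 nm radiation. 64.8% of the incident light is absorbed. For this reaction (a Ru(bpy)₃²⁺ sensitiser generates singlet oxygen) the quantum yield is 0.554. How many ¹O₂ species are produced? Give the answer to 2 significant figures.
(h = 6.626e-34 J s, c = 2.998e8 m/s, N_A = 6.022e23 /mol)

2.3e18 species

Photon energy at 443 nm: hc/λ = (6.626e-34)(2.998e8)/(443e-9) = 4.484e-19 J.
Incident energy: 0.00290 kJ = 2.90 J.
Photons incident: 2.90 / 4.484e-19 = 6.467e18, i.e. 6.467e18/6.022e23 = 1.074e-5 mol.
Photons absorbed: 0.648 × 1.074e-5 = 6.960e-6 mol.
Product: Φ × n_abs = 0.554 × 6.960e-6 = 3.856e-6 mol.
As a count: 3.856e-6 × 6.022e23 = 2.3e18.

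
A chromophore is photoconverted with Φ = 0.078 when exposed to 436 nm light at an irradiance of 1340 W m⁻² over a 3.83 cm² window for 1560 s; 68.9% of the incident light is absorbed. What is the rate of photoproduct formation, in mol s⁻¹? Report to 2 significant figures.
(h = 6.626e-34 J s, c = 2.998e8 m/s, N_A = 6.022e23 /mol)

Photon energy at 436 nm: hc/λ = (6.626e-34)(2.998e8)/(436e-9) = 4.556e-19 J.
Energy delivered: (1340 W m⁻²)(3.83e-4 m²)(1560 s) = 800.6 J.
Photons incident: 800.6 / 4.556e-19 = 1.757e21, i.e. 1.757e21/6.022e23 = 0.002918 mol.
Photons absorbed: 0.689 × 0.002918 = 0.002011 mol.
Product formed: 0.078 × 0.002011 = 1.569e-4 mol.
Rate: 1.569e-4 / 1560 s = 1.0e-7 mol s⁻¹.

1.0e-7 mol s⁻¹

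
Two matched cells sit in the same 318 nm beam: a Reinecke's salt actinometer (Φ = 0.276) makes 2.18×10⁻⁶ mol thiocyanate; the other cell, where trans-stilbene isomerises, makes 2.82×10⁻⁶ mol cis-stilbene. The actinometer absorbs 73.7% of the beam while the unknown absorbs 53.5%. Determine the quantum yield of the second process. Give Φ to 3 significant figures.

Φ = 0.492

Photons absorbed by the actinometer: 2.18×10⁻⁶ / 0.276 = 7.899×10⁻⁶ mol.
Incident flux: 7.899×10⁻⁶ / 0.737 = 1.072×10⁻⁵ einstein.
Absorbed by unknown: 0.535 × 1.072×10⁻⁵ = 5.735×10⁻⁶ mol.
Φ(unknown) = 2.82×10⁻⁶ / 5.735×10⁻⁶ = 0.492.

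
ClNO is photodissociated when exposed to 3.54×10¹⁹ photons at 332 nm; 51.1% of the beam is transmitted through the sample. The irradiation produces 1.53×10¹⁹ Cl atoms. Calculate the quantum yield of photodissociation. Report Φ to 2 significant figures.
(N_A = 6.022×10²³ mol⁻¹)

Product: 1.53×10¹⁹ / 6.022×10²³ = 2.541×10⁻⁵ mol.
Moles of photons: 3.54×10¹⁹ / 6.022×10²³ = 5.878×10⁻⁵ mol.
Fraction absorbed: 1 − 51.1/100 = 0.4890.
Photons absorbed: 0.4890 × 5.878×10⁻⁵ = 2.874×10⁻⁵ mol.
Φ = 2.541×10⁻⁵ mol / 2.874×10⁻⁵ mol photons = 0.88.

Φ = 0.88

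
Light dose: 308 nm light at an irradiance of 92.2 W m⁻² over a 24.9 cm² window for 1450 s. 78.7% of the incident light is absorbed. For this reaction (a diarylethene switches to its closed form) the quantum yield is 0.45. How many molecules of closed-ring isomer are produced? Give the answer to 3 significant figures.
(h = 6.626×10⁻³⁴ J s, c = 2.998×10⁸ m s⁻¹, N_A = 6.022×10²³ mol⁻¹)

1.83×10²⁰ molecules

Photon energy at 308 nm: hc/λ = (6.626×10⁻³⁴)(2.998×10⁸)/(308×10⁻⁹) = 6.450×10⁻¹⁹ J.
Energy delivered: (92.2 W m⁻²)(24.9×10⁻⁴ m²)(1450 s) = 332.9 J.
Photons incident: 332.9 / 6.450×10⁻¹⁹ = 5.161×10²⁰, i.e. 5.161×10²⁰/6.022×10²³ = 8.570×10⁻⁴ mol.
Photons absorbed: 0.787 × 8.570×10⁻⁴ = 6.745×10⁻⁴ mol.
Product: Φ × n_abs = 0.45 × 6.745×10⁻⁴ = 3.035×10⁻⁴ mol.
As a count: 3.035×10⁻⁴ × 6.022×10²³ = 1.83×10²⁰.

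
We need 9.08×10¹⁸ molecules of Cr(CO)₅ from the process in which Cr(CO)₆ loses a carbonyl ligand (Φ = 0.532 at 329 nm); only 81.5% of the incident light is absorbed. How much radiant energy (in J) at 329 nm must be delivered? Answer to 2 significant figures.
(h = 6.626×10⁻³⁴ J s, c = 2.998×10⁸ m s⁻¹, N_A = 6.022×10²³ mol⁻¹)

13 J

Product: 9.08×10¹⁸ / 6.022×10²³ = 1.508×10⁻⁵ mol.
Photons that must be absorbed: 1.508×10⁻⁵ / 0.532 = 2.835×10⁻⁵ mol.
Incident photons needed: 2.835×10⁻⁵ / 0.815 = 3.479×10⁻⁵ mol.
Photon energy: hc/λ = 6.038×10⁻¹⁹ J; per mole, 3.636×10⁵ J mol⁻¹.
Energy required: 3.479×10⁻⁵ × 3.636×10⁵ = 13 J.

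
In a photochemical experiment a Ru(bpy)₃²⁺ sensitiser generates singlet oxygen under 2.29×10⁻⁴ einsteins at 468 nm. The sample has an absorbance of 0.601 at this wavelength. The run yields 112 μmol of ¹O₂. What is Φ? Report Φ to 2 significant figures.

Product: 112 μmol = 1.12×10⁻⁴ mol.
Fraction absorbed: 1 − 10^(−0.601) = 0.7494.
Photons absorbed: 0.7494 × 2.29×10⁻⁴ = 1.716×10⁻⁴ mol.
Φ = 1.12×10⁻⁴ mol / 1.716×10⁻⁴ mol photons = 0.65.

Φ = 0.65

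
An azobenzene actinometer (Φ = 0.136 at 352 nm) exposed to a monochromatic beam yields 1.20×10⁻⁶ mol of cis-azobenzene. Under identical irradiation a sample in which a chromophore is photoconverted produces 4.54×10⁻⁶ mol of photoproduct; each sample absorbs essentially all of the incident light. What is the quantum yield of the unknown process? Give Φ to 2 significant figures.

Φ = 0.51

Photons absorbed by the actinometer: 1.20×10⁻⁶ / 0.136 = 8.824×10⁻⁶ mol.
Φ(unknown) = 4.54×10⁻⁶ / 8.824×10⁻⁶ = 0.51.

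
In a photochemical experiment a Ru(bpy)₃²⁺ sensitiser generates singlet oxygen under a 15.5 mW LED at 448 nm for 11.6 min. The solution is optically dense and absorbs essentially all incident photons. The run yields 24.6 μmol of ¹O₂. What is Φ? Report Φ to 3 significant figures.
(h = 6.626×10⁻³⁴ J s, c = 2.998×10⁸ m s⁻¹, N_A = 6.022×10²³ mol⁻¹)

Φ = 0.609

Product: 24.6 μmol = 2.46×10⁻⁵ mol.
Photon energy at 448 nm: hc/λ = (6.626×10⁻³⁴)(2.998×10⁸)/(448×10⁻⁹) = 4.434×10⁻¹⁹ J.
Energy delivered: (15.5 mW)(696 s) = 10.79 J.
Photons incident: 10.79 / 4.434×10⁻¹⁹ = 2.433×10¹⁹, i.e. 2.433×10¹⁹/6.022×10²³ = 4.040×10⁻⁵ mol.
Φ = 2.46×10⁻⁵ mol / 4.040×10⁻⁵ mol photons = 0.609.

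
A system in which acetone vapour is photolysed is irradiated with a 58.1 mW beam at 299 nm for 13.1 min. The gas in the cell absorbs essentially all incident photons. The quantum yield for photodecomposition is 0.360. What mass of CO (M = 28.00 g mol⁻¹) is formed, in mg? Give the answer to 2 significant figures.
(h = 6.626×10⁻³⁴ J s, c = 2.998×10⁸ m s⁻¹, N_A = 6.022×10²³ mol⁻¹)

1.2 mg

Photon energy at 299 nm: hc/λ = (6.626×10⁻³⁴)(2.998×10⁸)/(299×10⁻⁹) = 6.644×10⁻¹⁹ J.
Energy delivered: (58.1 mW)(786 s) = 45.67 J.
Photons incident: 45.67 / 6.644×10⁻¹⁹ = 6.874×10¹⁹, i.e. 6.874×10¹⁹/6.022×10²³ = 1.141×10⁻⁴ mol.
Product: Φ × n_abs = 0.360 × 1.141×10⁻⁴ = 4.108×10⁻⁵ mol.
Mass: 4.108×10⁻⁵ × 28.00 = 0.001150 g = 1.2 mg.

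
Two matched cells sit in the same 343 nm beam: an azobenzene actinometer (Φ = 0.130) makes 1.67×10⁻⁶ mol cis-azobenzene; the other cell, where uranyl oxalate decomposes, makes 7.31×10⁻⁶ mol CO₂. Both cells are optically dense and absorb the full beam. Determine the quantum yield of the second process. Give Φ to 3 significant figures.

Φ = 0.569

Photons absorbed by the actinometer: 1.67×10⁻⁶ / 0.130 = 1.285×10⁻⁵ mol.
Φ(unknown) = 7.31×10⁻⁶ / 1.285×10⁻⁵ = 0.569.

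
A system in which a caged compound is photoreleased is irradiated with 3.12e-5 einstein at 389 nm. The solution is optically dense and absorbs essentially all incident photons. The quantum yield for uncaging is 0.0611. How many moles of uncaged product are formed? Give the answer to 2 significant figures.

1.9e-6 mol

Product: Φ × n_abs = 0.0611 × 3.12e-5 = 1.906e-6 mol.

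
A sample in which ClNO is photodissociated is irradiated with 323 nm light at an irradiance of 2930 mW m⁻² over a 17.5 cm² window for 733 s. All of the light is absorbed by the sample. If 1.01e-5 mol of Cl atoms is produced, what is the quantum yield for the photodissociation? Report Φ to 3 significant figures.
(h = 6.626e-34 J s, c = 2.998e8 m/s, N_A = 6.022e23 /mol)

Photon energy at 323 nm: hc/λ = (6.626e-34)(2.998e8)/(323e-9) = 6.150e-19 J.
Energy delivered: (2930 mW m⁻²)(17.5e-4 m²)(733 s) = 3.758 J.
Photons incident: 3.758 / 6.150e-19 = 6.111e18, i.e. 6.111e18/6.022e23 = 1.015e-5 mol.
Φ = 1.01e-5 mol / 1.015e-5 mol photons = 0.995.

Φ = 0.995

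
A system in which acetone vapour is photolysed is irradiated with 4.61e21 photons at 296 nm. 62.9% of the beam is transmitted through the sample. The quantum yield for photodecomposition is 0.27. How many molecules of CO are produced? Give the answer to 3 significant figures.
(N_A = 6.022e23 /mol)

4.62e20 molecules

Moles of photons: 4.61e21 / 6.022e23 = 0.007655 mol.
Fraction absorbed: 1 − 62.9/100 = 0.3710.
Photons absorbed: 0.3710 × 0.007655 = 0.002840 mol.
Product: Φ × n_abs = 0.27 × 0.002840 = 7.668e-4 mol.
As a count: 7.668e-4 × 6.022e23 = 4.62e20.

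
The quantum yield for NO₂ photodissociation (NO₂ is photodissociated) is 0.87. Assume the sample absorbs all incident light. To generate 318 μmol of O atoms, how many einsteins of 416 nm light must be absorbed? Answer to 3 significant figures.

Product: 318 μmol = 3.18×10⁻⁴ mol.
Photons that must be absorbed: 3.18×10⁻⁴ / 0.87 = 3.655×10⁻⁴ mol.

3.66×10⁻⁴ einstein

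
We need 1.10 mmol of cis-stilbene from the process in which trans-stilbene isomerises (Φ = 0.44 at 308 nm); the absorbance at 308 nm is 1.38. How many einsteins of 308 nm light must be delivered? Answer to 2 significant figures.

0.0026 einstein

Product: 1.10 mmol = 0.00110 mol.
Photons that must be absorbed: 0.00110 / 0.44 = 0.002500 mol.
Fraction absorbed: 1 − 10^(−1.38) = 0.9583.
Incident photons needed: 0.002500 / 0.9583 = 0.002609 mol.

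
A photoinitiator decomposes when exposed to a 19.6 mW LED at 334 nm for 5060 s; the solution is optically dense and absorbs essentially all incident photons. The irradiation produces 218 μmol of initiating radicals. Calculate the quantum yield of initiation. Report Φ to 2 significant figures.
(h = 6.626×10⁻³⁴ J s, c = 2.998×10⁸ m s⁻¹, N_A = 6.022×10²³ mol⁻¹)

Φ = 0.79

Product: 218 μmol = 2.18×10⁻⁴ mol.
Photon energy at 334 nm: hc/λ = (6.626×10⁻³⁴)(2.998×10⁸)/(334×10⁻⁹) = 5.948×10⁻¹⁹ J.
Energy delivered: (19.6 mW)(5060 s) = 99.18 J.
Photons incident: 99.18 / 5.948×10⁻¹⁹ = 1.667×10²⁰, i.e. 1.667×10²⁰/6.022×10²³ = 2.768×10⁻⁴ mol.
Φ = 2.18×10⁻⁴ mol / 2.768×10⁻⁴ mol photons = 0.79.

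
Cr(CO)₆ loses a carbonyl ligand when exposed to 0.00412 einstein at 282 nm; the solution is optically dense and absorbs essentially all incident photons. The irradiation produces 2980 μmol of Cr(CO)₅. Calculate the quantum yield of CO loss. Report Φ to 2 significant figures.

Product: 2980 μmol = 0.00298 mol.
Φ = 0.00298 mol / 0.00412 mol photons = 0.72.

Φ = 0.72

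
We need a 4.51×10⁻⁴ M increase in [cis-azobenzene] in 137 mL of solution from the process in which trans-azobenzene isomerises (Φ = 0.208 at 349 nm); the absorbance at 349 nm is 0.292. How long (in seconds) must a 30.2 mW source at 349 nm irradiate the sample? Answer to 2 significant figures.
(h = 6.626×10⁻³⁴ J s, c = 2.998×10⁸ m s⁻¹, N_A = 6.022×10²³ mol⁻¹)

Product: (4.51×10⁻⁴ M)(0.137 L) = 6.179×10⁻⁵ mol.
Photons that must be absorbed: 6.179×10⁻⁵ / 0.208 = 2.971×10⁻⁴ mol.
Fraction absorbed: 1 − 10^(−0.292) = 0.4895.
Incident photons needed: 2.971×10⁻⁴ / 0.4895 = 6.069×10⁻⁴ mol.
Photon energy: hc/λ = 5.692×10⁻¹⁹ J; per mole, 3.428×10⁵ J mol⁻¹.
Energy required: 6.069×10⁻⁴ × 3.428×10⁵ = 208.0 J.
Time: 208.0 J / 0.0302 W = 6900 s.

t ≈ 6900 s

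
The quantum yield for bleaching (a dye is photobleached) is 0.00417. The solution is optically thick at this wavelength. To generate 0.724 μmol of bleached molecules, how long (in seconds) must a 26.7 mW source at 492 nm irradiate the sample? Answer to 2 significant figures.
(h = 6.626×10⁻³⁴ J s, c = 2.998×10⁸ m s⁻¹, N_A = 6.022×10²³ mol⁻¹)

Product: 0.724 μmol = 7.24×10⁻⁷ mol.
Photons that must be absorbed: 7.24×10⁻⁷ / 0.00417 = 1.736×10⁻⁴ mol.
Photon energy: hc/λ = 4.038×10⁻¹⁹ J; per mole, 2.432×10⁵ J mol⁻¹.
Energy required: 1.736×10⁻⁴ × 2.432×10⁵ = 42.22 J.
Time: 42.22 J / 0.0267 W = 1600 s.

t ≈ 1600 s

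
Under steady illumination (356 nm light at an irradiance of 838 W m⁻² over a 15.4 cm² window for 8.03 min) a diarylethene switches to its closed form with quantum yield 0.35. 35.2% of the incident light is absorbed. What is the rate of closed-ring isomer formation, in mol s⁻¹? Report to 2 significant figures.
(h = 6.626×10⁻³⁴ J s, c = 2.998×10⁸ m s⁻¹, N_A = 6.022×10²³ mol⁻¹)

Photon energy at 356 nm: hc/λ = (6.626×10⁻³⁴)(2.998×10⁸)/(356×10⁻⁹) = 5.580×10⁻¹⁹ J.
Energy delivered: (838 W m⁻²)(15.4×10⁻⁴ m²)(481.8 s) = 621.8 J.
Photons incident: 621.8 / 5.580×10⁻¹⁹ = 1.114×10²¹, i.e. 1.114×10²¹/6.022×10²³ = 0.001850 mol.
Photons absorbed: 0.352 × 0.001850 = 6.512×10⁻⁴ mol.
Product formed: 0.35 × 6.512×10⁻⁴ = 2.279×10⁻⁴ mol.
Rate: 2.279×10⁻⁴ / 481.8 s = 4.7×10⁻⁷ mol s⁻¹.

4.7×10⁻⁷ mol s⁻¹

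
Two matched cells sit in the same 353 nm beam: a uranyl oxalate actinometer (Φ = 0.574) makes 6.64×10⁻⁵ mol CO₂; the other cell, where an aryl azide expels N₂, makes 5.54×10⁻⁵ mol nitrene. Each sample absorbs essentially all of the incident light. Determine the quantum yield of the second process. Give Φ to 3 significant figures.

Photons absorbed by the actinometer: 6.64×10⁻⁵ / 0.574 = 1.157×10⁻⁴ mol.
Φ(unknown) = 5.54×10⁻⁵ / 1.157×10⁻⁴ = 0.479.

Φ = 0.479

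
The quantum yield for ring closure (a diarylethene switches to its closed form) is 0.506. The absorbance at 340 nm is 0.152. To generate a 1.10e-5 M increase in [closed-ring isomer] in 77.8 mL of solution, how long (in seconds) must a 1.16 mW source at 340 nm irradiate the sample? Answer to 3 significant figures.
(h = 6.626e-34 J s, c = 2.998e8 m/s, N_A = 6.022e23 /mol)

t ≈ 1740 s

Product: (1.10e-5 M)(0.0778 L) = 8.558e-7 mol.
Photons that must be absorbed: 8.558e-7 / 0.506 = 1.691e-6 mol.
Fraction absorbed: 1 − 10^(−0.152) = 0.2953.
Incident photons needed: 1.691e-6 / 0.2953 = 5.726e-6 mol.
Photon energy: hc/λ = 5.843e-19 J; per mole, 3.519e5 J mol⁻¹.
Energy required: 5.726e-6 × 3.519e5 = 2.015 J.
Time: 2.015 J / 0.00116 W = 1740 s.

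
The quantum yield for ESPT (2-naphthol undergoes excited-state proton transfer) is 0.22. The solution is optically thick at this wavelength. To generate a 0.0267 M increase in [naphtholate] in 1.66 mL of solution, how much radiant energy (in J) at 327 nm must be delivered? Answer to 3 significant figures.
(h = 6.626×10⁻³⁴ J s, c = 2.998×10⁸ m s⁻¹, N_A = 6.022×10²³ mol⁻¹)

Product: (0.0267 M)(0.00166 L) = 4.432×10⁻⁵ mol.
Photons that must be absorbed: 4.432×10⁻⁵ / 0.22 = 2.015×10⁻⁴ mol.
Photon energy: hc/λ = 6.075×10⁻¹⁹ J; per mole, 3.658×10⁵ J mol⁻¹.
Energy required: 2.015×10⁻⁴ × 3.658×10⁵ = 73.7 J.

73.7 J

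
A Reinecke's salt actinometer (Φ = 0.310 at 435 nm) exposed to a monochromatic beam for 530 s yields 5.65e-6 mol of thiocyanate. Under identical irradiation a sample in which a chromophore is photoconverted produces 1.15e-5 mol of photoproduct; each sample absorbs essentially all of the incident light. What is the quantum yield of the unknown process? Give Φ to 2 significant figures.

Φ = 0.63

Photons absorbed by the actinometer: 5.65e-6 / 0.310 = 1.823e-5 mol.
Φ(unknown) = 1.15e-5 / 1.823e-5 = 0.63.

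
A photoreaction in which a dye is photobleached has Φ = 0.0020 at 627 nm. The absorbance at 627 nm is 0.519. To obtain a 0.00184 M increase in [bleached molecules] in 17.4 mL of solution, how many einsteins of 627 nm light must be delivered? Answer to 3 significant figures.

0.0230 einstein

Product: (0.00184 M)(0.0174 L) = 3.202×10⁻⁵ mol.
Photons that must be absorbed: 3.202×10⁻⁵ / 0.0020 = 0.01601 mol.
Fraction absorbed: 1 − 10^(−0.519) = 0.6973.
Incident photons needed: 0.01601 / 0.6973 = 0.02296 mol.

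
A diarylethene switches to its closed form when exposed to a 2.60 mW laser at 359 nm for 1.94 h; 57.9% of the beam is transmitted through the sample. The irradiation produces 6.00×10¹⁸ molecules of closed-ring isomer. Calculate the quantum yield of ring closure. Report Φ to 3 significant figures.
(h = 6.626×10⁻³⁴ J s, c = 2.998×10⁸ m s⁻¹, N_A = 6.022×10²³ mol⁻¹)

Product: 6.00×10¹⁸ / 6.022×10²³ = 9.963×10⁻⁶ mol.
Photon energy at 359 nm: hc/λ = (6.626×10⁻³⁴)(2.998×10⁸)/(359×10⁻⁹) = 5.533×10⁻¹⁹ J.
Energy delivered: (2.60 mW)(6984 s) = 18.16 J.
Photons incident: 18.16 / 5.533×10⁻¹⁹ = 3.282×10¹⁹, i.e. 3.282×10¹⁹/6.022×10²³ = 5.450×10⁻⁵ mol.
Fraction absorbed: 1 − 57.9/100 = 0.4210.
Photons absorbed: 0.4210 × 5.450×10⁻⁵ = 2.294×10⁻⁵ mol.
Φ = 9.963×10⁻⁶ mol / 2.294×10⁻⁵ mol photons = 0.434.

Φ = 0.434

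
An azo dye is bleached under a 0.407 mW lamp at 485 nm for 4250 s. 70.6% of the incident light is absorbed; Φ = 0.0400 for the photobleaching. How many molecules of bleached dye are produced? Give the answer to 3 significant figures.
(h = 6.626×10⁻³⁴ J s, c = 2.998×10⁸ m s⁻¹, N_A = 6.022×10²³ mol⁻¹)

Photon energy at 485 nm: hc/λ = (6.626×10⁻³⁴)(2.998×10⁸)/(485×10⁻⁹) = 4.096×10⁻¹⁹ J.
Energy delivered: (0.407 mW)(4250 s) = 1.730 J.
Photons incident: 1.730 / 4.096×10⁻¹⁹ = 4.224×10¹⁸, i.e. 4.224×10¹⁸/6.022×10²³ = 7.014×10⁻⁶ mol.
Photons absorbed: 0.706 × 7.014×10⁻⁶ = 4.952×10⁻⁶ mol.
Product: Φ × n_abs = 0.0400 × 4.952×10⁻⁶ = 1.981×10⁻⁷ mol.
As a count: 1.981×10⁻⁷ × 6.022×10²³ = 1.19×10¹⁷.

1.19×10¹⁷ molecules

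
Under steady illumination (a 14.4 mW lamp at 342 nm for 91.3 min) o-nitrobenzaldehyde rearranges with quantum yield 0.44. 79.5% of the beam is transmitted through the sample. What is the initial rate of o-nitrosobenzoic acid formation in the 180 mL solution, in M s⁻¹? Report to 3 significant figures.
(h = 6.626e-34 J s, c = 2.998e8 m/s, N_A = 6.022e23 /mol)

2.06e-8 M s⁻¹

Photon energy at 342 nm: hc/λ = (6.626e-34)(2.998e8)/(342e-9) = 5.808e-19 J.
Energy delivered: (14.4 mW)(5478 s) = 78.88 J.
Photons incident: 78.88 / 5.808e-19 = 1.358e20, i.e. 1.358e20/6.022e23 = 2.255e-4 mol.
Fraction absorbed: 1 − 79.5/100 = 0.2050.
Photons absorbed: 0.2050 × 2.255e-4 = 4.623e-5 mol.
Product formed: 0.44 × 4.623e-5 = 2.034e-5 mol.
Rate: 2.034e-5 mol / (5478 s × 0.18 L) = 2.06e-8 M s⁻¹.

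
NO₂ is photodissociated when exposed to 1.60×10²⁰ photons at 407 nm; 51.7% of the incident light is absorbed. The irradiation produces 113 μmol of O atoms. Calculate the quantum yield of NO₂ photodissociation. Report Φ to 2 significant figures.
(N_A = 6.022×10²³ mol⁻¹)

Φ = 0.82

Product: 113 μmol = 1.13×10⁻⁴ mol.
Moles of photons: 1.60×10²⁰ / 6.022×10²³ = 2.657×10⁻⁴ mol.
Photons absorbed: 0.517 × 2.657×10⁻⁴ = 1.374×10⁻⁴ mol.
Φ = 1.13×10⁻⁴ mol / 1.374×10⁻⁴ mol photons = 0.82.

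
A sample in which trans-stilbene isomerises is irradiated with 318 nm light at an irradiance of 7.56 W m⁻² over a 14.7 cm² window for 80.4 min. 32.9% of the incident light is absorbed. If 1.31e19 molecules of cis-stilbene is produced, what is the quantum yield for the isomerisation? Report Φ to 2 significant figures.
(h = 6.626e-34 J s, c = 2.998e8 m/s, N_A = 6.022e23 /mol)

Φ = 0.46

Product: 1.31e19 / 6.022e23 = 2.175e-5 mol.
Photon energy at 318 nm: hc/λ = (6.626e-34)(2.998e8)/(318e-9) = 6.247e-19 J.
Energy delivered: (7.56 W m⁻²)(14.7e-4 m²)(4824 s) = 53.61 J.
Photons incident: 53.61 / 6.247e-19 = 8.582e19, i.e. 8.582e19/6.022e23 = 1.425e-4 mol.
Photons absorbed: 0.329 × 1.425e-4 = 4.688e-5 mol.
Φ = 2.175e-5 mol / 4.688e-5 mol photons = 0.46.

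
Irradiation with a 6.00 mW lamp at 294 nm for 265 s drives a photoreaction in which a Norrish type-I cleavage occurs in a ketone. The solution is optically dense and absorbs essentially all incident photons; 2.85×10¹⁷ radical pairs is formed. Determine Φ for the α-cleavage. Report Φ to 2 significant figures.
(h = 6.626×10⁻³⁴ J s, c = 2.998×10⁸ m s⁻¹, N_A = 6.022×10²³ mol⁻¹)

Φ = 0.12

Product: 2.85×10¹⁷ / 6.022×10²³ = 4.733×10⁻⁷ mol.
Photon energy at 294 nm: hc/λ = (6.626×10⁻³⁴)(2.998×10⁸)/(294×10⁻⁹) = 6.757×10⁻¹⁹ J.
Energy delivered: (6.00 mW)(265 s) = 1.590 J.
Photons incident: 1.590 / 6.757×10⁻¹⁹ = 2.353×10¹⁸, i.e. 2.353×10¹⁸/6.022×10²³ = 3.907×10⁻⁶ mol.
Φ = 4.733×10⁻⁷ mol / 3.907×10⁻⁶ mol photons = 0.12.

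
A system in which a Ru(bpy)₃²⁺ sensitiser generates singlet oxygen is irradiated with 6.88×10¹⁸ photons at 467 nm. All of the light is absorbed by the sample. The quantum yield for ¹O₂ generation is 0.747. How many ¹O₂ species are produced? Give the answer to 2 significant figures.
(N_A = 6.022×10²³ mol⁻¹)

Moles of photons: 6.88×10¹⁸ / 6.022×10²³ = 1.142×10⁻⁵ mol.
Product: Φ × n_abs = 0.747 × 1.142×10⁻⁵ = 8.531×10⁻⁶ mol.
As a count: 8.531×10⁻⁶ × 6.022×10²³ = 5.1×10¹⁸.

5.1×10¹⁸ species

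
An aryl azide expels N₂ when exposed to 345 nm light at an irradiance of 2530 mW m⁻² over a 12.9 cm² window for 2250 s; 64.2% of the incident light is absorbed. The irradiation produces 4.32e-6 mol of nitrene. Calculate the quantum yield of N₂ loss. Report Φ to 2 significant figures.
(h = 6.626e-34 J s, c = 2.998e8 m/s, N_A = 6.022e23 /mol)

Photon energy at 345 nm: hc/λ = (6.626e-34)(2.998e8)/(345e-9) = 5.758e-19 J.
Energy delivered: (2530 mW m⁻²)(12.9e-4 m²)(2250 s) = 7.343 J.
Photons incident: 7.343 / 5.758e-19 = 1.275e19, i.e. 1.275e19/6.022e23 = 2.117e-5 mol.
Photons absorbed: 0.642 × 2.117e-5 = 1.359e-5 mol.
Φ = 4.32e-6 mol / 1.359e-5 mol photons = 0.32.

Φ = 0.32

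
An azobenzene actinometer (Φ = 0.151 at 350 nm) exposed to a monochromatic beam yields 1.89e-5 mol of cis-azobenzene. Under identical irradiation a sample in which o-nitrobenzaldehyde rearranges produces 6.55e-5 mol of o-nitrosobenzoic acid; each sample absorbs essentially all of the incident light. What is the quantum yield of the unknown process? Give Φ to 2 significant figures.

Photons absorbed by the actinometer: 1.89e-5 / 0.151 = 1.252e-4 mol.
Φ(unknown) = 6.55e-5 / 1.252e-4 = 0.52.

Φ = 0.52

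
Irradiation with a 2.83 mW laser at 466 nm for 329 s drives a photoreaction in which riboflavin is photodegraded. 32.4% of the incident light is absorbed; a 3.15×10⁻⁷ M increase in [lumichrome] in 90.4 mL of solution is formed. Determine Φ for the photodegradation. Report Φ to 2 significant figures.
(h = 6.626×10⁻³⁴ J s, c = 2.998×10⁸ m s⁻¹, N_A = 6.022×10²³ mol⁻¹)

Product: (3.15×10⁻⁷ M)(0.0904 L) = 2.848×10⁻⁸ mol.
Photon energy at 466 nm: hc/λ = (6.626×10⁻³⁴)(2.998×10⁸)/(466×10⁻⁹) = 4.263×10⁻¹⁹ J.
Energy delivered: (2.83 mW)(329 s) = 0.9311 J.
Photons incident: 0.9311 / 4.263×10⁻¹⁹ = 2.184×10¹⁸, i.e. 2.184×10¹⁸/6.022×10²³ = 3.627×10⁻⁶ mol.
Photons absorbed: 0.324 × 3.627×10⁻⁶ = 1.175×10⁻⁶ mol.
Φ = 2.848×10⁻⁸ mol / 1.175×10⁻⁶ mol photons = 0.024.

Φ = 0.024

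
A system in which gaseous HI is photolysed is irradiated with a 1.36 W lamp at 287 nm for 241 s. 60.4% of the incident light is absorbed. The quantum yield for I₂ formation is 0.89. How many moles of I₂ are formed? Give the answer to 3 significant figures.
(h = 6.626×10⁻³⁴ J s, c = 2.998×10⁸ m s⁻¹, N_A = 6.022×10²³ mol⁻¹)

4.23×10⁻⁴ mol

Photon energy at 287 nm: hc/λ = (6.626×10⁻³⁴)(2.998×10⁸)/(287×10⁻⁹) = 6.922×10⁻¹⁹ J.
Energy delivered: (1.36 W)(241 s) = 327.8 J.
Photons incident: 327.8 / 6.922×10⁻¹⁹ = 4.736×10²⁰, i.e. 4.736×10²⁰/6.022×10²³ = 7.864×10⁻⁴ mol.
Photons absorbed: 0.604 × 7.864×10⁻⁴ = 4.750×10⁻⁴ mol.
Product: Φ × n_abs = 0.89 × 4.750×10⁻⁴ = 4.228×10⁻⁴ mol.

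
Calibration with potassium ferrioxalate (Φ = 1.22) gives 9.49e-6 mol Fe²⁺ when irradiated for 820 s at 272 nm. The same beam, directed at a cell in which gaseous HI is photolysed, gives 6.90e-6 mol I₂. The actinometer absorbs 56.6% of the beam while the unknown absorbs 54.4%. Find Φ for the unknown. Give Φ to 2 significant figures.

Φ = 0.92

Photons absorbed by the actinometer: 9.49e-6 / 1.22 = 7.779e-6 mol.
Incident flux: 7.779e-6 / 0.566 = 1.374e-5 einstein.
Absorbed by unknown: 0.544 × 1.374e-5 = 7.475e-6 mol.
Φ(unknown) = 6.90e-6 / 7.475e-6 = 0.92.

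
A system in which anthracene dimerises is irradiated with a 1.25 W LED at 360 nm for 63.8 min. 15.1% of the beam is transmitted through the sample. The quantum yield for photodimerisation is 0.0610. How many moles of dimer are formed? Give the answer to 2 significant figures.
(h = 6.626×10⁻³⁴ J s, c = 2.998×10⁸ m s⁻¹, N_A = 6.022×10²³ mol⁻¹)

Photon energy at 360 nm: hc/λ = (6.626×10⁻³⁴)(2.998×10⁸)/(360×10⁻⁹) = 5.518×10⁻¹⁹ J.
Energy delivered: (1.25 W)(3828 s) = 4785 J.
Photons incident: 4785 / 5.518×10⁻¹⁹ = 8.672×10²¹, i.e. 8.672×10²¹/6.022×10²³ = 0.01440 mol.
Fraction absorbed: 1 − 15.1/100 = 0.8490.
Photons absorbed: 0.8490 × 0.01440 = 0.01223 mol.
Product: Φ × n_abs = 0.0610 × 0.01223 = 7.460×10⁻⁴ mol.

7.5×10⁻⁴ mol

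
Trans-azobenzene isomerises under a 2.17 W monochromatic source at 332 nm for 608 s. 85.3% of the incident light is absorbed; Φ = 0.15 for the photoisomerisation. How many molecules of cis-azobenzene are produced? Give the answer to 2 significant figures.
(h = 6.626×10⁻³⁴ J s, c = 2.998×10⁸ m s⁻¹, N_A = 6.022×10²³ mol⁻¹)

2.8×10²⁰ molecules

Photon energy at 332 nm: hc/λ = (6.626×10⁻³⁴)(2.998×10⁸)/(332×10⁻⁹) = 5.983×10⁻¹⁹ J.
Energy delivered: (2.17 W)(608 s) = 1319 J.
Photons incident: 1319 / 5.983×10⁻¹⁹ = 2.205×10²¹, i.e. 2.205×10²¹/6.022×10²³ = 0.003662 mol.
Photons absorbed: 0.853 × 0.003662 = 0.003124 mol.
Product: Φ × n_abs = 0.15 × 0.003124 = 4.686×10⁻⁴ mol.
As a count: 4.686×10⁻⁴ × 6.022×10²³ = 2.8×10²⁰.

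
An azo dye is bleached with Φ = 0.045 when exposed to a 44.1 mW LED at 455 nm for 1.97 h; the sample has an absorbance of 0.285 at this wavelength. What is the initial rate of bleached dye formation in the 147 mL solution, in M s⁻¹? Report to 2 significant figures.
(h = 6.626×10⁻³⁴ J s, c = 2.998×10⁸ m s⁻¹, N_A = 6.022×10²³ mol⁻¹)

Photon energy at 455 nm: hc/λ = (6.626×10⁻³⁴)(2.998×10⁸)/(455×10⁻⁹) = 4.366×10⁻¹⁹ J.
Energy delivered: (44.1 mW)(7092 s) = 312.8 J.
Photons incident: 312.8 / 4.366×10⁻¹⁹ = 7.164×10²⁰, i.e. 7.164×10²⁰/6.022×10²³ = 0.001190 mol.
Fraction absorbed: 1 − 10^(−0.285) = 0.4812.
Photons absorbed: 0.4812 × 0.001190 = 5.726×10⁻⁴ mol.
Product formed: 0.045 × 5.726×10⁻⁴ = 2.577×10⁻⁵ mol.
Rate: 2.577×10⁻⁵ mol / (7092 s × 0.147 L) = 2.5×10⁻⁸ M s⁻¹.

2.5×10⁻⁸ M s⁻¹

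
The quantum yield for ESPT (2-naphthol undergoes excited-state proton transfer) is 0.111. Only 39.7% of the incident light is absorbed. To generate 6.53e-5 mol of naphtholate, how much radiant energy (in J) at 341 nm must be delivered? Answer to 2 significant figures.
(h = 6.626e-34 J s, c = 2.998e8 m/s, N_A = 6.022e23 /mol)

Photons that must be absorbed: 6.53e-5 / 0.111 = 5.883e-4 mol.
Incident photons needed: 5.883e-4 / 0.397 = 0.001482 mol.
Photon energy: hc/λ = 5.825e-19 J; per mole, 3.508e5 J mol⁻¹.
Energy required: 0.001482 × 3.508e5 = 520 J.

520 J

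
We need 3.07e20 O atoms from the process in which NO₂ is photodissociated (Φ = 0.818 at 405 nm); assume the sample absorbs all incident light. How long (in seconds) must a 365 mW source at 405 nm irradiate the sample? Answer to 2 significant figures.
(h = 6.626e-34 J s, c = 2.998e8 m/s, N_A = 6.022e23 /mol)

t ≈ 500 s

Product: 3.07e20 / 6.022e23 = 5.098e-4 mol.
Photons that must be absorbed: 5.098e-4 / 0.818 = 6.232e-4 mol.
Photon energy: hc/λ = 4.905e-19 J; per mole, 2.954e5 J mol⁻¹.
Energy required: 6.232e-4 × 2.954e5 = 184.1 J.
Time: 184.1 J / 0.365 W = 500 s.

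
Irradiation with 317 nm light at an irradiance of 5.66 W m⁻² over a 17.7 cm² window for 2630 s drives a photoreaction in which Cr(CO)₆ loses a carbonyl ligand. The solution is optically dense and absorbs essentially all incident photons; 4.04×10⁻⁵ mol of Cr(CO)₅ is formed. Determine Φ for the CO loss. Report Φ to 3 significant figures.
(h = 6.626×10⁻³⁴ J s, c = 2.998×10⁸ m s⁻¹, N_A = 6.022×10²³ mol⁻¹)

Φ = 0.579

Photon energy at 317 nm: hc/λ = (6.626×10⁻³⁴)(2.998×10⁸)/(317×10⁻⁹) = 6.266×10⁻¹⁹ J.
Energy delivered: (5.66 W m⁻²)(17.7×10⁻⁴ m²)(2630 s) = 26.35 J.
Photons incident: 26.35 / 6.266×10⁻¹⁹ = 4.205×10¹⁹, i.e. 4.205×10¹⁹/6.022×10²³ = 6.983×10⁻⁵ mol.
Φ = 4.04×10⁻⁵ mol / 6.983×10⁻⁵ mol photons = 0.579.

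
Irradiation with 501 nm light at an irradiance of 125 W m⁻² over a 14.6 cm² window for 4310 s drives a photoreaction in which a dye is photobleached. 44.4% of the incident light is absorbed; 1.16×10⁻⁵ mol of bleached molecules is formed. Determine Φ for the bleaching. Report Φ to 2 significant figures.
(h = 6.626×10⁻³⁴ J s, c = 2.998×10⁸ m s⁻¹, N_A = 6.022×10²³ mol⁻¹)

Photon energy at 501 nm: hc/λ = (6.626×10⁻³⁴)(2.998×10⁸)/(501×10⁻⁹) = 3.965×10⁻¹⁹ J.
Energy delivered: (125 W m⁻²)(14.6×10⁻⁴ m²)(4310 s) = 786.6 J.
Photons incident: 786.6 / 3.965×10⁻¹⁹ = 1.984×10²¹, i.e. 1.984×10²¹/6.022×10²³ = 0.003295 mol.
Photons absorbed: 0.444 × 0.003295 = 0.001463 mol.
Φ = 1.16×10⁻⁵ mol / 0.001463 mol photons = 0.0079.

Φ = 0.0079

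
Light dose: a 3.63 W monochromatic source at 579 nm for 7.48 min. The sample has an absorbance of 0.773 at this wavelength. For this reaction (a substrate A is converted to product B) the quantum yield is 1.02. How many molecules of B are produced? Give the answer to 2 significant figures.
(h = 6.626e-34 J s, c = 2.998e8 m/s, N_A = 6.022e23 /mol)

Photon energy at 579 nm: hc/λ = (6.626e-34)(2.998e8)/(579e-9) = 3.431e-19 J.
Energy delivered: (3.63 W)(448.8 s) = 1629 J.
Photons incident: 1629 / 3.431e-19 = 4.748e21, i.e. 4.748e21/6.022e23 = 0.007884 mol.
Fraction absorbed: 1 − 10^(−0.773) = 0.8313.
Photons absorbed: 0.8313 × 0.007884 = 0.006554 mol.
Product: Φ × n_abs = 1.02 × 0.006554 = 0.006685 mol.
As a count: 0.006685 × 6.022e23 = 4.0e21.

4.0e21 molecules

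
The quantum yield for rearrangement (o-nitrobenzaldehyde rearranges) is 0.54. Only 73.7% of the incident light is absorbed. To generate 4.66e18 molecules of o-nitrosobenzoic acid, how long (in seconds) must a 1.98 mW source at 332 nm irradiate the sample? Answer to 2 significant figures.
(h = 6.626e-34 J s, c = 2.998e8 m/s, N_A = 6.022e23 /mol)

t ≈ 3500 s

Product: 4.66e18 / 6.022e23 = 7.738e-6 mol.
Photons that must be absorbed: 7.738e-6 / 0.54 = 1.433e-5 mol.
Incident photons needed: 1.433e-5 / 0.737 = 1.944e-5 mol.
Photon energy: hc/λ = 5.983e-19 J; per mole, 3.603e5 J mol⁻¹.
Energy required: 1.944e-5 × 3.603e5 = 7.004 J.
Time: 7.004 J / 0.00198 W = 3500 s.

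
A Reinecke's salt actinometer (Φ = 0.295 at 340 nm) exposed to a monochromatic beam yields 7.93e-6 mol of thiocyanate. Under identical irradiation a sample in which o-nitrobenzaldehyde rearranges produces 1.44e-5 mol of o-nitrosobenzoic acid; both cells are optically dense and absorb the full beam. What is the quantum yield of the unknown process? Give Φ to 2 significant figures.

Φ = 0.54

Photons absorbed by the actinometer: 7.93e-6 / 0.295 = 2.688e-5 mol.
Φ(unknown) = 1.44e-5 / 2.688e-5 = 0.54.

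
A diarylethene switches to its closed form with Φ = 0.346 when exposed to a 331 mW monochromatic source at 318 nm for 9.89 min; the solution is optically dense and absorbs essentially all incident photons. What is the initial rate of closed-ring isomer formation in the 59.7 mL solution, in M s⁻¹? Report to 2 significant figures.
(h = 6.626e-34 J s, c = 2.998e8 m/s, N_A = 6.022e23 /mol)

Photon energy at 318 nm: hc/λ = (6.626e-34)(2.998e8)/(318e-9) = 6.247e-19 J.
Energy delivered: (331 mW)(593.4 s) = 196.4 J.
Photons incident: 196.4 / 6.247e-19 = 3.144e20, i.e. 3.144e20/6.022e23 = 5.221e-4 mol.
Product formed: 0.346 × 5.221e-4 = 1.806e-4 mol.
Rate: 1.806e-4 mol / (593.4 s × 0.0597 L) = 5.1e-6 M s⁻¹.

5.1e-6 M s⁻¹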